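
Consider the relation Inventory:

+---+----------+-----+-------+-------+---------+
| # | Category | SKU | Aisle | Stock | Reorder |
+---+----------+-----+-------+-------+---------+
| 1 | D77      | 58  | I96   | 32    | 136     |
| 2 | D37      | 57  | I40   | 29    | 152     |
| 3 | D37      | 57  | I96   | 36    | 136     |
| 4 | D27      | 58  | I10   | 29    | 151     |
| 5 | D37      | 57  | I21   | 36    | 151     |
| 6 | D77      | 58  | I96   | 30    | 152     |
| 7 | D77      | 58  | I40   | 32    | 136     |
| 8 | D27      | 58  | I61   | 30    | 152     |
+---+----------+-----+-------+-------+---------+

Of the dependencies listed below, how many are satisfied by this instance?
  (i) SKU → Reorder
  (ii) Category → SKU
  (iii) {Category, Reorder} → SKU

(i) SKU → Reorder: SKU=58: rows 1, 4, 6, 7, 8 → Reorder takes values {136, 151, 152} — violation; SKU=57: rows 2, 3, 5 → Reorder takes values {152, 136, 151} — violation — fails.
(ii) Category → SKU: every LHS value maps to a single RHS value — holds.
(iii) {Category, Reorder} → SKU: every LHS value maps to a single RHS value — holds.
2 of the 3 dependencies hold.

2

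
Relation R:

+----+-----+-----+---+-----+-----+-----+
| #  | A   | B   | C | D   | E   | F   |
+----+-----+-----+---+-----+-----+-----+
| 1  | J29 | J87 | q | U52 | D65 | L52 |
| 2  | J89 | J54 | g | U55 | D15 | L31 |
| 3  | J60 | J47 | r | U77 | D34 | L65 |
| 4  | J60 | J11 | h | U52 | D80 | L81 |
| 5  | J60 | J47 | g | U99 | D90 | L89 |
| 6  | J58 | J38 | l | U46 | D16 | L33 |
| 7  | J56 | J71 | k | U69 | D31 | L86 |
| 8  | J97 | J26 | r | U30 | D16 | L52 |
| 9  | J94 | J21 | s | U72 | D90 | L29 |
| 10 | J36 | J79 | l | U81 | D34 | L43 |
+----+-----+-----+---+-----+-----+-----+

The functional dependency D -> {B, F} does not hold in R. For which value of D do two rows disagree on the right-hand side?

D=U52: rows 1, 4 → {B,F} takes values {(J87, L52), (J11, L81)} — violation
D=U55: row 2 → {B,F} = (J54, L31) ✓
D=U77: row 3 → {B,F} = (J47, L65) ✓
D=U99: row 5 → {B,F} = (J47, L89) ✓
D=U46: row 6 → {B,F} = (J38, L33) ✓
D=U69: row 7 → {B,F} = (J71, L86) ✓
D=U30: row 8 → {B,F} = (J26, L52) ✓
D=U72: row 9 → {B,F} = (J21, L29) ✓
D=U81: row 10 → {B,F} = (J79, L43) ✓
The only D value with inconsistent RHS is D=U52.

U52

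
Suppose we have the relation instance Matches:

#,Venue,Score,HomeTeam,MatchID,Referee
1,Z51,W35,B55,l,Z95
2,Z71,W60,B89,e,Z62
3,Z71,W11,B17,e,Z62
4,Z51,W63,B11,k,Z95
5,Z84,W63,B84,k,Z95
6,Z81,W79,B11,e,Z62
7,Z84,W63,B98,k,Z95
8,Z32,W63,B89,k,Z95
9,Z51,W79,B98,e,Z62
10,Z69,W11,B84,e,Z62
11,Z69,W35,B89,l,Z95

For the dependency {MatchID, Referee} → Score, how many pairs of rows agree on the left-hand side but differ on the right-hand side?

8

(MatchID=l, Referee=Z95): all 2 rows agree on Score — 0 pairs.
(MatchID=e, Referee=Z62): violating pairs (2,3), (2,6), (2,9), (2,10), (3,6), (3,9), (6,10), (9,10) — 8 pairs.
(MatchID=k, Referee=Z95): all 4 rows agree on Score — 0 pairs.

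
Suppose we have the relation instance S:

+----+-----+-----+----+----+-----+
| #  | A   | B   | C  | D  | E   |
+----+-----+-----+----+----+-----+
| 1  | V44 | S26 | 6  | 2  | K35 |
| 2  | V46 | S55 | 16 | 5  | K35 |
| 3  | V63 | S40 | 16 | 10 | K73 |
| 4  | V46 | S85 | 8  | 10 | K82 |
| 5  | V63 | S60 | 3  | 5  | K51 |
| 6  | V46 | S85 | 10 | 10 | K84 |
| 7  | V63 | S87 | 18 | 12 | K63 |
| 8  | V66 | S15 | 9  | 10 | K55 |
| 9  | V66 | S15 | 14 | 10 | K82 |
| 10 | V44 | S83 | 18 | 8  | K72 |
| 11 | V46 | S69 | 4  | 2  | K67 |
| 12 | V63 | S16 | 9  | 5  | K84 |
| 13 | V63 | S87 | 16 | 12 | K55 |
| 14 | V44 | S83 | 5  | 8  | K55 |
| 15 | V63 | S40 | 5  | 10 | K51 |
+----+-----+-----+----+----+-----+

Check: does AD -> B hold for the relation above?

No

(A=V44, D=2): row 1 → B = S26 ✓
(A=V46, D=5): row 2 → B = S55 ✓
(A=V63, D=10): rows 3, 15 → B = S40, S40 ✓
(A=V46, D=10): rows 4, 6 → B = S85, S85 ✓
(A=V63, D=5): rows 5, 12 → B takes values {S60, S16} — violation
(A=V63, D=12): rows 7, 13 → B = S87, S87 ✓
(A=V66, D=10): rows 8, 9 → B = S15, S15 ✓
(A=V44, D=8): rows 10, 14 → B = S83, S83 ✓
(A=V46, D=2): row 11 → B = S69 ✓
Two rows agree on AD but differ on B, so AD -> B does not hold.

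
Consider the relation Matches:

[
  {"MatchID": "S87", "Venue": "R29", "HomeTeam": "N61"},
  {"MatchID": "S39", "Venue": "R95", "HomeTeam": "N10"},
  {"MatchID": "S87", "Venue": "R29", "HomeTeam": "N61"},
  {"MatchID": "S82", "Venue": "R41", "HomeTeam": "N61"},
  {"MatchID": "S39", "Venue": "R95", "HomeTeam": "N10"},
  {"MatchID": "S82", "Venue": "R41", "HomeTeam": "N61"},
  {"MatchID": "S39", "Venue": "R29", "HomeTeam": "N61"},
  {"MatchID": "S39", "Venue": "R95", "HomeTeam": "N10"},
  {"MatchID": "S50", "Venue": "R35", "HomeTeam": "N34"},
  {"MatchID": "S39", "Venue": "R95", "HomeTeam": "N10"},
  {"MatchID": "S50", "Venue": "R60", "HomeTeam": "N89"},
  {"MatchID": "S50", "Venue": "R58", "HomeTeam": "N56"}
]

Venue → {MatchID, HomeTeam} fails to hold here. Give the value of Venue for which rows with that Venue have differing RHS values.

Venue=R29: 3 rows → {MatchID,HomeTeam} takes values {(S87, N61), (S39, N61)} — violation
Venue=R95: 4 rows → {MatchID,HomeTeam} = (S39, N10), (S39, N10), (S39, N10), (S39, N10) ✓
Venue=R41: 2 rows → {MatchID,HomeTeam} = (S82, N61), (S82, N61) ✓
Venue=R35: 1 row → {MatchID,HomeTeam} = (S50, N34) ✓
Venue=R60: 1 row → {MatchID,HomeTeam} = (S50, N89) ✓
Venue=R58: 1 row → {MatchID,HomeTeam} = (S50, N56) ✓
The only Venue value with inconsistent RHS is Venue=R29.

R29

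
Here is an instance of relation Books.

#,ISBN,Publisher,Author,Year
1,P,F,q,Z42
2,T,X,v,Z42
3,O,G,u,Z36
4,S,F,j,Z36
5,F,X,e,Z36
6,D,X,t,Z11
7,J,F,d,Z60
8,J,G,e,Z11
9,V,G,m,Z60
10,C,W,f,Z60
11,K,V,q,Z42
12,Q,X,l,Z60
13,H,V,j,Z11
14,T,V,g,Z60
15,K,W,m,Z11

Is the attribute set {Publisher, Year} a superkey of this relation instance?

Yes

All 15 rows have distinct {Publisher, Year} values, so {Publisher, Year} → (all attributes) holds and {Publisher, Year} is a superkey.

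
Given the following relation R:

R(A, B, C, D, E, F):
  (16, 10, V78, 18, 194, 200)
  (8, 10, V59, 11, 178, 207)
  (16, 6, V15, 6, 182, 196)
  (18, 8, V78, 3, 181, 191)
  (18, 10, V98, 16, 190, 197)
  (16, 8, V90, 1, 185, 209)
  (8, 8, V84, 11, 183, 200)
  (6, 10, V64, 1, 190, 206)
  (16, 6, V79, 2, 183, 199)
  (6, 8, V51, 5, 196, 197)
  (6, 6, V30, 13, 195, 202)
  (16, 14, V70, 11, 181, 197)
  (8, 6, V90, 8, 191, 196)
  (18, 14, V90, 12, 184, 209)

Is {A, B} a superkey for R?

Two distinct rows share (A=16, B=6), so {A, B} does not determine every attribute — not a superkey.

No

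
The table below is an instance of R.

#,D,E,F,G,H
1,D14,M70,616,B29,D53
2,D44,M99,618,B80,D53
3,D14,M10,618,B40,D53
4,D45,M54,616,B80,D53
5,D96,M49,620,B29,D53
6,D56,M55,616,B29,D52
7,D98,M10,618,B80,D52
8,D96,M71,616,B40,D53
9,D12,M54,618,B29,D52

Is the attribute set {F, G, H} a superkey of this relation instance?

Yes

All 9 rows have distinct {F, G, H} values, so {F, G, H} → (all attributes) holds and {F, G, H} is a superkey.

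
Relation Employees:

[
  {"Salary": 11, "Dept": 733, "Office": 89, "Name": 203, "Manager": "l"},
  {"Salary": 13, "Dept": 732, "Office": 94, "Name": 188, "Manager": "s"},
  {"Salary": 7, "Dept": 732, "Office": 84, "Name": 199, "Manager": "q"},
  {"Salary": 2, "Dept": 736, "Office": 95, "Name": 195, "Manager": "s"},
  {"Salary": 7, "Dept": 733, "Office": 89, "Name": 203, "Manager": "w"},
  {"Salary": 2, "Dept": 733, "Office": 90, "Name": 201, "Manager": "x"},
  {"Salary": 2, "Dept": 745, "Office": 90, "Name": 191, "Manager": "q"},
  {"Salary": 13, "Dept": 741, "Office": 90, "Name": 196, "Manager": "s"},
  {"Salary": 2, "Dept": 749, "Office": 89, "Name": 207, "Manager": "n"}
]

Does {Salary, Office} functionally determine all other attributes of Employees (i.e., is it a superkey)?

Two distinct rows share (Salary=2, Office=90), so {Salary, Office} does not determine every attribute — not a superkey.

No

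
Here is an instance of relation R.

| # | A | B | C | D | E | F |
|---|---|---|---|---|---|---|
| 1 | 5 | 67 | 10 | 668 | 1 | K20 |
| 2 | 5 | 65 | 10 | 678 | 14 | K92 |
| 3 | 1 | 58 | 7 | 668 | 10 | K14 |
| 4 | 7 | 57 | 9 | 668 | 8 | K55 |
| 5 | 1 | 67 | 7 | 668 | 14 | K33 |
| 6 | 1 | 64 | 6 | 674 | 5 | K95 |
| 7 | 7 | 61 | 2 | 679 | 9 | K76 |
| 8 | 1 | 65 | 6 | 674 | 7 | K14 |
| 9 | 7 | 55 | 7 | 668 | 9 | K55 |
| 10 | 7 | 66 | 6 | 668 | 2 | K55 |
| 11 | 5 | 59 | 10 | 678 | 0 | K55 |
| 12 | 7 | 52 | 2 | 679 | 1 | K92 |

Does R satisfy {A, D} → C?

No

(A=5, D=668): row 1 → C = 10 ✓
(A=5, D=678): rows 2, 11 → C = 10, 10 ✓
(A=1, D=668): rows 3, 5 → C = 7, 7 ✓
(A=7, D=668): rows 4, 9, 10 → C takes values {9, 7, 6} — violation
(A=1, D=674): rows 6, 8 → C = 6, 6 ✓
(A=7, D=679): rows 7, 12 → C = 2, 2 ✓
Two rows agree on {A, D} but differ on C, so {A, D} → C does not hold.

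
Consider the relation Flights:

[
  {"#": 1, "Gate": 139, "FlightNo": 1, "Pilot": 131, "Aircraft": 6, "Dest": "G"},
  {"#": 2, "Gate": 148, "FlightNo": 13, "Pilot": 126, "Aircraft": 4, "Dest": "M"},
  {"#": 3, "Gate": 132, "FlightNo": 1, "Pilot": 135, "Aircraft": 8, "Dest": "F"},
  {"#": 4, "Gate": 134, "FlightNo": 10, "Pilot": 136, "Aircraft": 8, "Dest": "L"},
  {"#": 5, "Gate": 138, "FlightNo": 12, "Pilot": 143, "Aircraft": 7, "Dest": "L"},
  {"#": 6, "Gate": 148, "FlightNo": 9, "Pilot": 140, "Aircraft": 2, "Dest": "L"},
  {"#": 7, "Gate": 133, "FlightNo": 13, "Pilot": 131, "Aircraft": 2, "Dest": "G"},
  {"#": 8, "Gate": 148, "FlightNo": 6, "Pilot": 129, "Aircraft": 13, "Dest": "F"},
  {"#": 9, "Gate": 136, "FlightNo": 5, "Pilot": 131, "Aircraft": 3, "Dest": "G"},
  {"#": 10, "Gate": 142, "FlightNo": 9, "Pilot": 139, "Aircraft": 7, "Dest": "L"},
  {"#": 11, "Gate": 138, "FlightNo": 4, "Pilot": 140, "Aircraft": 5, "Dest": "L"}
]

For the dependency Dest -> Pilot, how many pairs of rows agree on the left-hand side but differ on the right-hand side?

10

Dest=G: all 3 rows agree on Pilot — 0 pairs.
Dest=F: violating pairs (3,8) — 1 pair.
Dest=L: violating pairs (4,5), (4,6), (4,10), (4,11), (5,6), (5,10), (5,11), (6,10), (10,11) — 9 pairs.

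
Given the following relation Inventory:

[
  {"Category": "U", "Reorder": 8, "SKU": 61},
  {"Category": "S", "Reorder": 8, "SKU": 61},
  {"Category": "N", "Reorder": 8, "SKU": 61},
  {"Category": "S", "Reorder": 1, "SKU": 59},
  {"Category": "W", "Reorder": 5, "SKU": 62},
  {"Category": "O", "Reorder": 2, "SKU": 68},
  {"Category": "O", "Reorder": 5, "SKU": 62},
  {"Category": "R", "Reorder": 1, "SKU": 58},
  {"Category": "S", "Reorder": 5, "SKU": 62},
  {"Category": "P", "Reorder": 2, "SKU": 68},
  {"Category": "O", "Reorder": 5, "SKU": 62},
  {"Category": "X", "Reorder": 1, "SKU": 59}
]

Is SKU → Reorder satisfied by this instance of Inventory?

SKU=61: 3 rows → Reorder = 8, 8, 8 ✓
SKU=59: 2 rows → Reorder = 1, 1 ✓
SKU=62: 4 rows → Reorder = 5, 5, 5, 5 ✓
SKU=68: 2 rows → Reorder = 2, 2 ✓
SKU=58: 1 row → Reorder = 1 ✓
Every SKU value is associated with a single Reorder value, so SKU → Reorder holds.

Yes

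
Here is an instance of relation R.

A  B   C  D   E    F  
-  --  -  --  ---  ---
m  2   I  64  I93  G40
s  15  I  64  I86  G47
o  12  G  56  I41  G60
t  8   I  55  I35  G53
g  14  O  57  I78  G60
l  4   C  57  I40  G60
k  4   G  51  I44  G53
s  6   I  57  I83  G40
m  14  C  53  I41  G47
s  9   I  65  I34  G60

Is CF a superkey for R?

No

Two distinct rows share (C=I, F=G40), so CF does not determine every attribute — not a superkey.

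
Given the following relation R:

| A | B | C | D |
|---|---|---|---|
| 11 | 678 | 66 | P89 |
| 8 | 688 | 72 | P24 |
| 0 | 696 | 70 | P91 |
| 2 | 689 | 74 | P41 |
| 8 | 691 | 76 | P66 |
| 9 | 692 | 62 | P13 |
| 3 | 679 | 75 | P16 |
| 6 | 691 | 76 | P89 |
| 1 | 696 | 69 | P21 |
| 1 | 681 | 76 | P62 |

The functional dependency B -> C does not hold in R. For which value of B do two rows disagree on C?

B=678: 1 row → C = 66 ✓
B=688: 1 row → C = 72 ✓
B=696: 2 rows → C takes values {70, 69} — violation
B=689: 1 row → C = 74 ✓
B=691: 2 rows → C = 76, 76 ✓
B=692: 1 row → C = 62 ✓
B=679: 1 row → C = 75 ✓
B=681: 1 row → C = 76 ✓
The only B value with inconsistent C is B=696.

696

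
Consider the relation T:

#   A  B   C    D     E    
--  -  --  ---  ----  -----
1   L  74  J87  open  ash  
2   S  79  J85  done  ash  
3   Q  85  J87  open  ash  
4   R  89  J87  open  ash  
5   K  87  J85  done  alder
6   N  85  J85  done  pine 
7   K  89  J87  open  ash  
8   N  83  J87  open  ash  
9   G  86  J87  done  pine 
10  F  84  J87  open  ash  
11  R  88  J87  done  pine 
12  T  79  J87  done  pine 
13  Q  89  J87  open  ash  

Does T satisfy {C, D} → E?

No

(C=J87, D=open): rows 1, 3, 4, 7, 8, 10, 13 → E = ash, ash, ash, ash, ash, ash, ash ✓
(C=J85, D=done): rows 2, 5, 6 → E takes values {ash, alder, pine} — violation
(C=J87, D=done): rows 9, 11, 12 → E = pine, pine, pine ✓
Two rows agree on {C, D} but differ on E, so {C, D} → E does not hold.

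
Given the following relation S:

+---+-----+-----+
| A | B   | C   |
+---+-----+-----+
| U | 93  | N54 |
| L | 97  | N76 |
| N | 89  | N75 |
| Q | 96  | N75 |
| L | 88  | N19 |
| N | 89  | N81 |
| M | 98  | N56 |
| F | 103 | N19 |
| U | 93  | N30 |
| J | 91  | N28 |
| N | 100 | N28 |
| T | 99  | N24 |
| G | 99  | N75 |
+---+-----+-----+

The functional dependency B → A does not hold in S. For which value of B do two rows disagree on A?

99

B=93: 2 rows → A = U, U ✓
B=97: 1 row → A = L ✓
B=89: 2 rows → A = N, N ✓
B=96: 1 row → A = Q ✓
B=88: 1 row → A = L ✓
B=98: 1 row → A = M ✓
B=103: 1 row → A = F ✓
B=91: 1 row → A = J ✓
B=100: 1 row → A = N ✓
B=99: 2 rows → A takes values {T, G} — violation
The only B value with inconsistent A is B=99.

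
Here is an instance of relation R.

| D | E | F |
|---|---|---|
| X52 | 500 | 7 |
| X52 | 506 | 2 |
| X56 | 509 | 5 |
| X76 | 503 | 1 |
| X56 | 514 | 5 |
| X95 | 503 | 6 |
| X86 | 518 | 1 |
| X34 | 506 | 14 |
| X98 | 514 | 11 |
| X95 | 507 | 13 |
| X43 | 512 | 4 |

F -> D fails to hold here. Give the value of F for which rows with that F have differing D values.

F=7: 1 row → D = X52 ✓
F=2: 1 row → D = X52 ✓
F=5: 2 rows → D = X56, X56 ✓
F=1: 2 rows → D takes values {X76, X86} — violation
F=6: 1 row → D = X95 ✓
F=14: 1 row → D = X34 ✓
F=11: 1 row → D = X98 ✓
F=13: 1 row → D = X95 ✓
F=4: 1 row → D = X43 ✓
The only F value with inconsistent D is F=1.

1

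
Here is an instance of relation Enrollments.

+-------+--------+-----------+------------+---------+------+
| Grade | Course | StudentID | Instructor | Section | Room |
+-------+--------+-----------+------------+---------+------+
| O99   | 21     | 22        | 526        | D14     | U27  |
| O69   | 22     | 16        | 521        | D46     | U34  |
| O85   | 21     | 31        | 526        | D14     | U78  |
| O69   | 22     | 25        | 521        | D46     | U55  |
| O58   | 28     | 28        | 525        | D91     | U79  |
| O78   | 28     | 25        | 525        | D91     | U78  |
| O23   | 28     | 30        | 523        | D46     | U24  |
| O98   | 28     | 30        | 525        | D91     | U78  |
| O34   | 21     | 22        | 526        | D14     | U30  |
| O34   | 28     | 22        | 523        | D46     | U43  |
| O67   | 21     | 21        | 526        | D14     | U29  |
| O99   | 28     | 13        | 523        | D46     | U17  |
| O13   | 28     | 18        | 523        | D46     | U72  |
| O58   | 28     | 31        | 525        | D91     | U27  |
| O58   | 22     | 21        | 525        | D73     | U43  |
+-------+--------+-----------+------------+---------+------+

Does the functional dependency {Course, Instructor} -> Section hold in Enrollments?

Yes

(Course=21, Instructor=526): 4 rows → Section = D14, D14, D14, D14 ✓
(Course=22, Instructor=521): 2 rows → Section = D46, D46 ✓
(Course=28, Instructor=525): 4 rows → Section = D91, D91, D91, D91 ✓
(Course=28, Instructor=523): 4 rows → Section = D46, D46, D46, D46 ✓
(Course=22, Instructor=525): 1 row → Section = D73 ✓
Every {Course, Instructor} value is associated with a single Section value, so {Course, Instructor} -> Section holds.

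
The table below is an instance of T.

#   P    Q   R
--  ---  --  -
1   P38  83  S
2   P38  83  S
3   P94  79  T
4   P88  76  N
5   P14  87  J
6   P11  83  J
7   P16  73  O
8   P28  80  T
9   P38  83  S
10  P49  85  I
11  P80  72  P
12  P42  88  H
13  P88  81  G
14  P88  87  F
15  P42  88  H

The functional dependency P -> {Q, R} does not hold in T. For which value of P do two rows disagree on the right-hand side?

P=P38: rows 1, 2, 9 → {Q,R} = (83, S), (83, S), (83, S) ✓
P=P94: row 3 → {Q,R} = (79, T) ✓
P=P88: rows 4, 13, 14 → {Q,R} takes values {(76, N), (81, G), (87, F)} — violation
P=P14: row 5 → {Q,R} = (87, J) ✓
P=P11: row 6 → {Q,R} = (83, J) ✓
P=P16: row 7 → {Q,R} = (73, O) ✓
P=P28: row 8 → {Q,R} = (80, T) ✓
P=P49: row 10 → {Q,R} = (85, I) ✓
P=P80: row 11 → {Q,R} = (72, P) ✓
P=P42: rows 12, 15 → {Q,R} = (88, H), (88, H) ✓
The only P value with inconsistent RHS is P=P88.

P88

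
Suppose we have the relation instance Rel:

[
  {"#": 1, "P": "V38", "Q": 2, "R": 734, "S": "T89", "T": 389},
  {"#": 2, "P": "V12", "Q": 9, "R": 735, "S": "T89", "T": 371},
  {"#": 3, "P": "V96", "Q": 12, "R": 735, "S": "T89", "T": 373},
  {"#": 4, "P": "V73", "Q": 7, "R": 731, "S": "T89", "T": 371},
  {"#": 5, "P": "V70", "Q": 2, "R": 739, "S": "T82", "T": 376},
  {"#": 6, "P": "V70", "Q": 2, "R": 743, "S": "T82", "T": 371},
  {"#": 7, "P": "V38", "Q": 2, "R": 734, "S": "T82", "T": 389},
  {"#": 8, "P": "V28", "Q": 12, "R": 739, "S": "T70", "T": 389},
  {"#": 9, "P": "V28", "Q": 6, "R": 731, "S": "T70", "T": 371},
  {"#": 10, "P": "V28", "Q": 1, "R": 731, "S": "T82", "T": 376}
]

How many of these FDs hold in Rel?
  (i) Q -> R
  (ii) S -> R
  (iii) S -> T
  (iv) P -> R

0

(i) Q -> R: Q=2: rows 1, 5, 6, 7 → R takes values {734, 739, 743} — violation; Q=12: rows 3, 8 → R takes values {735, 739} — violation — fails.
(ii) S -> R: S=T89: rows 1, 2, 3, 4 → R takes values {734, 735, 731} — violation; S=T82: rows 5, 6, 7, 10 → R takes values {739, 743, 734, 731} — violation; S=T70: rows 8, 9 → R takes values {739, 731} — violation — fails.
(iii) S -> T: S=T89: rows 1, 2, 3, 4 → T takes values {389, 371, 373} — violation; S=T82: rows 5, 6, 7, 10 → T takes values {376, 371, 389} — violation; S=T70: rows 8, 9 → T takes values {389, 371} — violation — fails.
(iv) P -> R: P=V70: rows 5, 6 → R takes values {739, 743} — violation; P=V28: rows 8, 9, 10 → R takes values {739, 731} — violation — fails.
None of the 4 dependencies hold.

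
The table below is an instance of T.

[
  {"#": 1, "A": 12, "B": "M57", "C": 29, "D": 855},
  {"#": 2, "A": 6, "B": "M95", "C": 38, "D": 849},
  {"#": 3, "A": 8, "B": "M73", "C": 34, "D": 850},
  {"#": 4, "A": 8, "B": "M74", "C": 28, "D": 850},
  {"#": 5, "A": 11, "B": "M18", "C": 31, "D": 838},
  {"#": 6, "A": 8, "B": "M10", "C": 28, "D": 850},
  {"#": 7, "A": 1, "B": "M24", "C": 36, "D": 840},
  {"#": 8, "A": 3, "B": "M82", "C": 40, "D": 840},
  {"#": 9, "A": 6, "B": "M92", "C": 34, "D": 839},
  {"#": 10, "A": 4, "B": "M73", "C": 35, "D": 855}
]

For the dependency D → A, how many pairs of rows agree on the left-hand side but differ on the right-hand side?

2

D=855: violating pairs (1,10) — 1 pair.
D=850: all 3 rows agree on A — 0 pairs.
D=840: violating pairs (7,8) — 1 pair.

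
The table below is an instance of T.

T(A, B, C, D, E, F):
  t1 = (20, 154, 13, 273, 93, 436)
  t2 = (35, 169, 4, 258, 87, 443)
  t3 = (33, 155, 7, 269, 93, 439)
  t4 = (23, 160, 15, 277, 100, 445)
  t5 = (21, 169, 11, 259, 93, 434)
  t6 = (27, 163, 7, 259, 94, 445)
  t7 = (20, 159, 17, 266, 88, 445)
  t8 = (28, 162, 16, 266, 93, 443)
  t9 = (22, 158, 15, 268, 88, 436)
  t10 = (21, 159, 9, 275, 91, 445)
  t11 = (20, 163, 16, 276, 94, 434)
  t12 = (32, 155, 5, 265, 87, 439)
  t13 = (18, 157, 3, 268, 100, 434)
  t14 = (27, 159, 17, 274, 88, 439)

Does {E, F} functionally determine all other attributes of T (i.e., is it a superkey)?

All 14 rows have distinct {E, F} values, so {E, F} → (all attributes) holds and {E, F} is a superkey.

Yes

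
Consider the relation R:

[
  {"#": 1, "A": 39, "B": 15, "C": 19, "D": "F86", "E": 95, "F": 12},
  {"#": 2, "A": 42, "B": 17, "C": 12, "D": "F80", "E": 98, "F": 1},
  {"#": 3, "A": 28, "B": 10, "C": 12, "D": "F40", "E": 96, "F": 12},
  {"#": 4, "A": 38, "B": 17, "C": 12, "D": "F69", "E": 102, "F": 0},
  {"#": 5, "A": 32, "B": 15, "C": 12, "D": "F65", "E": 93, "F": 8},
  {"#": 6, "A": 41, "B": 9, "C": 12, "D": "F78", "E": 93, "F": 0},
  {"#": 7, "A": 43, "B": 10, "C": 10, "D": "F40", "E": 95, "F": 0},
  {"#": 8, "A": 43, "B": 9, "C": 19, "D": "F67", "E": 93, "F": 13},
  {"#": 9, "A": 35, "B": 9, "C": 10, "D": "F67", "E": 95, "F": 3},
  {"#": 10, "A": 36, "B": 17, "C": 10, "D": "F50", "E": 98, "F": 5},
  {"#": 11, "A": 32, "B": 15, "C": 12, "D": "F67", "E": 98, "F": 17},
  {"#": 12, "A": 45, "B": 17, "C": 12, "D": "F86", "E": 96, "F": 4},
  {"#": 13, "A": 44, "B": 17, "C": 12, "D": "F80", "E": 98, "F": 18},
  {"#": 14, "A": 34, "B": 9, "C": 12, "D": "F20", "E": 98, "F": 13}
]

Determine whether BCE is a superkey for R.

Rows 2 and 13 have the same BCE value (B=17, C=12, E=98) but are distinct tuples, so BCE does not determine every attribute — not a superkey.

No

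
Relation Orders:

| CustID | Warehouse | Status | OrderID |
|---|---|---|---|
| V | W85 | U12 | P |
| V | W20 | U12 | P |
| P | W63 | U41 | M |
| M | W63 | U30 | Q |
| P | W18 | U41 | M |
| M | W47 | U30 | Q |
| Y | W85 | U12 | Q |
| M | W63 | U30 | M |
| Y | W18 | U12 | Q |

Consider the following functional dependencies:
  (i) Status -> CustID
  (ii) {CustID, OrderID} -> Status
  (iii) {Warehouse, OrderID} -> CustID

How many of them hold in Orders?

1

(i) Status -> CustID: Status=U12: 4 rows → CustID takes values {V, Y} — violation — fails.
(ii) {CustID, OrderID} -> Status: every LHS value maps to a single RHS value — holds.
(iii) {Warehouse, OrderID} -> CustID: (Warehouse=W63, OrderID=M): 2 rows → CustID takes values {P, M} — violation — fails.
1 of the 3 dependencies holds.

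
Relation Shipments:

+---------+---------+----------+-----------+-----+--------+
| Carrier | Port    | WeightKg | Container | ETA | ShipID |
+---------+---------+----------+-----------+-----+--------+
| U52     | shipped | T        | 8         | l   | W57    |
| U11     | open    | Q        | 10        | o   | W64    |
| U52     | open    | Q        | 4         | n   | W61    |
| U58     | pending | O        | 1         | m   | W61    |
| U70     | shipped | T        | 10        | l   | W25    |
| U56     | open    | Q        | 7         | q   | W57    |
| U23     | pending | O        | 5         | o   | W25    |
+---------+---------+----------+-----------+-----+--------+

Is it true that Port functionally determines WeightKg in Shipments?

Port=shipped: 2 rows → WeightKg = T, T ✓
Port=open: 3 rows → WeightKg = Q, Q, Q ✓
Port=pending: 2 rows → WeightKg = O, O ✓
Every Port value is associated with a single WeightKg value, so Port → WeightKg holds.

Yes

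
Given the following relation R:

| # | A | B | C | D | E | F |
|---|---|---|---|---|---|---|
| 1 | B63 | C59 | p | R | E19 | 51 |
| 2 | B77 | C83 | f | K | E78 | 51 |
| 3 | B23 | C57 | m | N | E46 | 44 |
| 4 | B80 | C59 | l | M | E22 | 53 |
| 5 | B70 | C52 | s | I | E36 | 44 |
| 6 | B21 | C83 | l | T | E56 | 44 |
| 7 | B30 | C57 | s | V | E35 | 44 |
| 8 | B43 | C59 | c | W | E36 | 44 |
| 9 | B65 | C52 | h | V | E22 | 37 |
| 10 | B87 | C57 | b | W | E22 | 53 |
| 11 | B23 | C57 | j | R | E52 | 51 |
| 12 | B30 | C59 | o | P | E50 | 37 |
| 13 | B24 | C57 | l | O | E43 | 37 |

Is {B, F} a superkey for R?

Rows 3 and 7 have the same {B, F} value (B=C57, F=44) but are distinct tuples, so {B, F} does not determine every attribute — not a superkey.

No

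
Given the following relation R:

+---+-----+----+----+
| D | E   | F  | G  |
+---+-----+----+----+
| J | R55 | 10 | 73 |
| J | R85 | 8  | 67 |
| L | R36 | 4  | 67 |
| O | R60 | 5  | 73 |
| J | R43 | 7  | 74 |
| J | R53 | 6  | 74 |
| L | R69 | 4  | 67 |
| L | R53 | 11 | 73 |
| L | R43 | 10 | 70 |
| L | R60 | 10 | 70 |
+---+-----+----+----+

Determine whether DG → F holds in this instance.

No

(D=J, G=73): 1 row → F = 10 ✓
(D=J, G=67): 1 row → F = 8 ✓
(D=L, G=67): 2 rows → F = 4, 4 ✓
(D=O, G=73): 1 row → F = 5 ✓
(D=J, G=74): 2 rows → F takes values {7, 6} — violation
(D=L, G=73): 1 row → F = 11 ✓
(D=L, G=70): 2 rows → F = 10, 10 ✓
Two rows agree on DG but differ on F, so DG → F does not hold.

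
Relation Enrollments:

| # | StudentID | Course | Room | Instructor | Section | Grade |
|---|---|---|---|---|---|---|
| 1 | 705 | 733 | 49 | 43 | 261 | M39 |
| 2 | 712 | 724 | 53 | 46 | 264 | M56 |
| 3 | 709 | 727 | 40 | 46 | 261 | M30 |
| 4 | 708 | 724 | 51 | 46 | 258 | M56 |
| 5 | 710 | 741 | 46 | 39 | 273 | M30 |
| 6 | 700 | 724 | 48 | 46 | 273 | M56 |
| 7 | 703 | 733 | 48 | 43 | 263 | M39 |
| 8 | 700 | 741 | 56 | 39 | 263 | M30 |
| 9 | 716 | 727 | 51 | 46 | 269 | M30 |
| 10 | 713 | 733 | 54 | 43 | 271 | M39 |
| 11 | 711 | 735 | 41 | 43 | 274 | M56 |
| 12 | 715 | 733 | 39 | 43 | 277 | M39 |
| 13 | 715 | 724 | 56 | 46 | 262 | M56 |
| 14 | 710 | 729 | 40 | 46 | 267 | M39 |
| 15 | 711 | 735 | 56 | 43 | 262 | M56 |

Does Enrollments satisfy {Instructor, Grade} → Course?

Yes

(Instructor=43, Grade=M39): rows 1, 7, 10, 12 → Course = 733, 733, 733, 733 ✓
(Instructor=46, Grade=M56): rows 2, 4, 6, 13 → Course = 724, 724, 724, 724 ✓
(Instructor=46, Grade=M30): rows 3, 9 → Course = 727, 727 ✓
(Instructor=39, Grade=M30): rows 5, 8 → Course = 741, 741 ✓
(Instructor=43, Grade=M56): rows 11, 15 → Course = 735, 735 ✓
(Instructor=46, Grade=M39): row 14 → Course = 729 ✓
Every {Instructor, Grade} value is associated with a single Course value, so {Instructor, Grade} → Course holds.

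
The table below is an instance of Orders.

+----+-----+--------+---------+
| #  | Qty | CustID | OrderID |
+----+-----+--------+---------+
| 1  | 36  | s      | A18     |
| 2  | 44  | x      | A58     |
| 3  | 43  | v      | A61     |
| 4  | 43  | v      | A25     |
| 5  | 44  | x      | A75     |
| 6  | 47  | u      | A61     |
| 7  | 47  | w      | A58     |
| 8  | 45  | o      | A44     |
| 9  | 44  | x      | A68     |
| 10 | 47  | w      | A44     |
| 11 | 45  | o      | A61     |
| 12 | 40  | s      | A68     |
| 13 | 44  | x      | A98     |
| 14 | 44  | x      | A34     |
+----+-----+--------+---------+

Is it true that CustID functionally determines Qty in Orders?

CustID=s: rows 1, 12 → Qty takes values {36, 40} — violation
CustID=x: rows 2, 5, 9, 13, 14 → Qty = 44, 44, 44, 44, 44 ✓
CustID=v: rows 3, 4 → Qty = 43, 43 ✓
CustID=u: row 6 → Qty = 47 ✓
CustID=w: rows 7, 10 → Qty = 47, 47 ✓
CustID=o: rows 8, 11 → Qty = 45, 45 ✓
Two rows agree on CustID but differ on Qty, so CustID → Qty does not hold.

No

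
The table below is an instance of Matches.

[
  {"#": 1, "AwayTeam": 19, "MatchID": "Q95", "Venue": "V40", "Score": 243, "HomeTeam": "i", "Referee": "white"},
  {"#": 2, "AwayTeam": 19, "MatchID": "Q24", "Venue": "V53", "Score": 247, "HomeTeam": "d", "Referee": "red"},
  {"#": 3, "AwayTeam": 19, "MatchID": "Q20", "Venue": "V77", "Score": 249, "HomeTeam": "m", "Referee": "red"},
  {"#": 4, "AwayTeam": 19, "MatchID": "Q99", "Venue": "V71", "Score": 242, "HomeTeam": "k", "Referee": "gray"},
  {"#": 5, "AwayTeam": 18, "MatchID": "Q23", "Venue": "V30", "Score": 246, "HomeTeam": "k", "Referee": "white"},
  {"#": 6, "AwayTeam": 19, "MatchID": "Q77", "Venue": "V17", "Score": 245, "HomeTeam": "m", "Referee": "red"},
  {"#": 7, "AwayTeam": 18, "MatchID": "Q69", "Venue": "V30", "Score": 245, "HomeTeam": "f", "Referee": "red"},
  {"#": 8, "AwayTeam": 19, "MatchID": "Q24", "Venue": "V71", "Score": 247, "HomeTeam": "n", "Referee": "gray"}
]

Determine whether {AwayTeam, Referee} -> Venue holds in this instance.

(AwayTeam=19, Referee=white): row 1 → Venue = V40 ✓
(AwayTeam=19, Referee=red): rows 2, 3, 6 → Venue takes values {V53, V77, V17} — violation
(AwayTeam=19, Referee=gray): rows 4, 8 → Venue = V71, V71 ✓
(AwayTeam=18, Referee=white): row 5 → Venue = V30 ✓
(AwayTeam=18, Referee=red): row 7 → Venue = V30 ✓
Two rows agree on {AwayTeam, Referee} but differ on Venue, so {AwayTeam, Referee} -> Venue does not hold.

No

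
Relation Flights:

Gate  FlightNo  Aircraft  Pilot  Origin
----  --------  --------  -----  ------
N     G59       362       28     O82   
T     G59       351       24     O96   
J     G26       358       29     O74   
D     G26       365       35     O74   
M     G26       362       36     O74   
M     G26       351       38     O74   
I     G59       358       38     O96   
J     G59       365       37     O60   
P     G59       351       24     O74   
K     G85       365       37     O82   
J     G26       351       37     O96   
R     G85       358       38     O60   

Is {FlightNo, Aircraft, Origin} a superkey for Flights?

All 12 rows have distinct {FlightNo, Aircraft, Origin} values, so {FlightNo, Aircraft, Origin} → (all attributes) holds and {FlightNo, Aircraft, Origin} is a superkey.

Yes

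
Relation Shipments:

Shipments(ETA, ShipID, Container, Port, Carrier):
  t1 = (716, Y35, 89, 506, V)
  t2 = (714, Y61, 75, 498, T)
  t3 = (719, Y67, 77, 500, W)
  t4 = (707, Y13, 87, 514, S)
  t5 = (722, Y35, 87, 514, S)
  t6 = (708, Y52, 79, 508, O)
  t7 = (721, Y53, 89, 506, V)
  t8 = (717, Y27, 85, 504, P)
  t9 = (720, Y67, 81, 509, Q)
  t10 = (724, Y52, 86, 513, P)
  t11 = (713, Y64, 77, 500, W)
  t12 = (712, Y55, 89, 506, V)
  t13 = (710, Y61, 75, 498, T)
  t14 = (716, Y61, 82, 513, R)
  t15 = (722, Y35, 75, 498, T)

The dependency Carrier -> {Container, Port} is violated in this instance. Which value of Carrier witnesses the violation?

Carrier=V: rows 1, 7, 12 → {Container,Port} = (89, 506), (89, 506), (89, 506) ✓
Carrier=T: rows 2, 13, 15 → {Container,Port} = (75, 498), (75, 498), (75, 498) ✓
Carrier=W: rows 3, 11 → {Container,Port} = (77, 500), (77, 500) ✓
Carrier=S: rows 4, 5 → {Container,Port} = (87, 514), (87, 514) ✓
Carrier=O: row 6 → {Container,Port} = (79, 508) ✓
Carrier=P: rows 8, 10 → {Container,Port} takes values {(85, 504), (86, 513)} — violation
Carrier=Q: row 9 → {Container,Port} = (81, 509) ✓
Carrier=R: row 14 → {Container,Port} = (82, 513) ✓
The only Carrier value with inconsistent RHS is Carrier=P.

P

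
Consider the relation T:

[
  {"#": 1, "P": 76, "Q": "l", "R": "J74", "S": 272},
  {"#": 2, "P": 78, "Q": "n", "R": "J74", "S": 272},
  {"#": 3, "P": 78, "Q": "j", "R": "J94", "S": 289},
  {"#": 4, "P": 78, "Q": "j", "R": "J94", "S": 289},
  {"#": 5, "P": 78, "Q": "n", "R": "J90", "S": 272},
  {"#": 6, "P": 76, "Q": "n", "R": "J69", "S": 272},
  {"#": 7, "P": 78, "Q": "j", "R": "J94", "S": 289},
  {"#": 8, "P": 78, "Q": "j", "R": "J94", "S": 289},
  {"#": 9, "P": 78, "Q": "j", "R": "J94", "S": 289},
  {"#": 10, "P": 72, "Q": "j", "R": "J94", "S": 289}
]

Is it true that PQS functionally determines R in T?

No

(P=76, Q=l, S=272): row 1 → R = J74 ✓
(P=78, Q=n, S=272): rows 2, 5 → R takes values {J74, J90} — violation
(P=78, Q=j, S=289): rows 3, 4, 7, 8, 9 → R = J94, J94, J94, J94, J94 ✓
(P=76, Q=n, S=272): row 6 → R = J69 ✓
(P=72, Q=j, S=289): row 10 → R = J94 ✓
Two rows agree on PQS but differ on R, so PQS -> R does not hold.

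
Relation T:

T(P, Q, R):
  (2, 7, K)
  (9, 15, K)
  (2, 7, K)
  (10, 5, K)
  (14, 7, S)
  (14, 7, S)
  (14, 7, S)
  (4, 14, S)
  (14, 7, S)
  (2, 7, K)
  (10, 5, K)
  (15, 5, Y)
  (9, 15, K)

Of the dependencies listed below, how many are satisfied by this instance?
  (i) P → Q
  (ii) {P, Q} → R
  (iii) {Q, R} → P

3

(i) P → Q: every LHS value maps to a single RHS value — holds.
(ii) {P, Q} → R: every LHS value maps to a single RHS value — holds.
(iii) {Q, R} → P: every LHS value maps to a single RHS value — holds.
3 of the 3 dependencies hold.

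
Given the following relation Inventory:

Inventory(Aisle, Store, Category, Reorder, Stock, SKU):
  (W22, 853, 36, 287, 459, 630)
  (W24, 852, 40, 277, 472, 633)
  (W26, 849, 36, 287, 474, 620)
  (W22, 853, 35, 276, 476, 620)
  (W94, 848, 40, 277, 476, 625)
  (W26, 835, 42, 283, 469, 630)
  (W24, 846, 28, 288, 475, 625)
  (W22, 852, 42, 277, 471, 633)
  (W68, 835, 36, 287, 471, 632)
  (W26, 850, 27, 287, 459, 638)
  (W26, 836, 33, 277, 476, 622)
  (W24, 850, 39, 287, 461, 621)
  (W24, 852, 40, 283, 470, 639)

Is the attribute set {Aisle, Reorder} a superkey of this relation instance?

No

Two distinct rows share (Aisle=W26, Reorder=287), so {Aisle, Reorder} does not determine every attribute — not a superkey.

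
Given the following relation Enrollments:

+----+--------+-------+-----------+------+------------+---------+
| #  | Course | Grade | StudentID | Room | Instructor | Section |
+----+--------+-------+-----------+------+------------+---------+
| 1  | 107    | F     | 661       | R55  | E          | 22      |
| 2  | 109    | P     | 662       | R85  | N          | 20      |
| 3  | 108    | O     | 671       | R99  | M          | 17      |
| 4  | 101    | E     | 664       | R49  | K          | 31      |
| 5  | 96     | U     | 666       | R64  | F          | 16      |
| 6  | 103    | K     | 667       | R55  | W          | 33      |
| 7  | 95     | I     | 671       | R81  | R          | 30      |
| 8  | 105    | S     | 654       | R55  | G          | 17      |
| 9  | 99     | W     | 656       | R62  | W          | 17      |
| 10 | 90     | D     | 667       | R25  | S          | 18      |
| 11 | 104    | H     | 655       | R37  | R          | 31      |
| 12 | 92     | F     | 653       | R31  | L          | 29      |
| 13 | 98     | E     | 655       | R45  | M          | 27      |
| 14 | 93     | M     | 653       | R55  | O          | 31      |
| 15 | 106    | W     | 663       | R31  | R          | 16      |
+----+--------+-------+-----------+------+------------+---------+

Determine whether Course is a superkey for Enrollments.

Yes

All 15 rows have distinct Course values, so Course → (all attributes) holds and Course is a superkey.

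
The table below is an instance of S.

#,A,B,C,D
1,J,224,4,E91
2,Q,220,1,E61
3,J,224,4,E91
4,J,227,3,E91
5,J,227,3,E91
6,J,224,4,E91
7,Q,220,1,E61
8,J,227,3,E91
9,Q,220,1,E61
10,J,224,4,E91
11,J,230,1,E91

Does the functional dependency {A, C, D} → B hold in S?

Yes

(A=J, C=4, D=E91): rows 1, 3, 6, 10 → B = 224, 224, 224, 224 ✓
(A=Q, C=1, D=E61): rows 2, 7, 9 → B = 220, 220, 220 ✓
(A=J, C=3, D=E91): rows 4, 5, 8 → B = 227, 227, 227 ✓
(A=J, C=1, D=E91): row 11 → B = 230 ✓
Every {A, C, D} value is associated with a single B value, so {A, C, D} → B holds.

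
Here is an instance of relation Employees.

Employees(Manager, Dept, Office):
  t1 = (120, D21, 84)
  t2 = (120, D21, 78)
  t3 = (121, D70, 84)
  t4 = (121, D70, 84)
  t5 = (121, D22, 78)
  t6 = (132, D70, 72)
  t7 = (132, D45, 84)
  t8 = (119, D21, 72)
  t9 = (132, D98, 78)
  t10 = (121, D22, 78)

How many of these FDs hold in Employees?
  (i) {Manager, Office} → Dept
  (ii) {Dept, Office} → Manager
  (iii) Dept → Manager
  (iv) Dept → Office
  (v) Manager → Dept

2

(i) {Manager, Office} → Dept: every LHS value maps to a single RHS value — holds.
(ii) {Dept, Office} → Manager: every LHS value maps to a single RHS value — holds.
(iii) Dept → Manager: Dept=D21: rows 1, 2, 8 → Manager takes values {120, 119} — violation; Dept=D70: rows 3, 4, 6 → Manager takes values {121, 132} — violation — fails.
(iv) Dept → Office: Dept=D21: rows 1, 2, 8 → Office takes values {84, 78, 72} — violation; Dept=D70: rows 3, 4, 6 → Office takes values {84, 72} — violation — fails.
(v) Manager → Dept: Manager=121: rows 3, 4, 5, 10 → Dept takes values {D70, D22} — violation; Manager=132: rows 6, 7, 9 → Dept takes values {D70, D45, D98} — violation — fails.
2 of the 5 dependencies hold.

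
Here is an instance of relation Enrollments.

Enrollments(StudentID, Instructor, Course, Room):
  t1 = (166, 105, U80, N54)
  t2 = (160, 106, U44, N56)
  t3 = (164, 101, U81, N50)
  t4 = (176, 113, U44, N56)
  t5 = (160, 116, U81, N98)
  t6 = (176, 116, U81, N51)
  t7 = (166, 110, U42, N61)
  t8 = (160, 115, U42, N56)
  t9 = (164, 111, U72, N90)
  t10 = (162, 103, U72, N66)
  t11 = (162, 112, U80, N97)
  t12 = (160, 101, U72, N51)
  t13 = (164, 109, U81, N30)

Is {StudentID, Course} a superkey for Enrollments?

Rows 3 and 13 have the same {StudentID, Course} value (StudentID=164, Course=U81) but are distinct tuples, so {StudentID, Course} does not determine every attribute — not a superkey.

No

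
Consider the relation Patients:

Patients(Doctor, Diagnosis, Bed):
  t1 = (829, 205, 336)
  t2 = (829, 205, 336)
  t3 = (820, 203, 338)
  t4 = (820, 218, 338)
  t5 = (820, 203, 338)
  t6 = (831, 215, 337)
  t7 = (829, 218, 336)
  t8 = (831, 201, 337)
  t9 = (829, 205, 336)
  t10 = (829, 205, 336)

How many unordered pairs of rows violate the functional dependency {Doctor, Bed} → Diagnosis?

7

(Doctor=829, Bed=336): violating pairs (1,7), (2,7), (7,9), (7,10) — 4 pairs.
(Doctor=820, Bed=338): violating pairs (3,4), (4,5) — 2 pairs.
(Doctor=831, Bed=337): violating pairs (6,8) — 1 pair.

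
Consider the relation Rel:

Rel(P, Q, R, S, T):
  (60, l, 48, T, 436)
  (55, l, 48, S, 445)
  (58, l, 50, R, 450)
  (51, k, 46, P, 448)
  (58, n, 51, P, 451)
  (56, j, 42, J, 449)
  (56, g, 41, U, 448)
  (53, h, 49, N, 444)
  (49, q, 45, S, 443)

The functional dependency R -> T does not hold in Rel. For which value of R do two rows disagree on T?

R=48: 2 rows → T takes values {436, 445} — violation
R=50: 1 row → T = 450 ✓
R=46: 1 row → T = 448 ✓
R=51: 1 row → T = 451 ✓
R=42: 1 row → T = 449 ✓
R=41: 1 row → T = 448 ✓
R=49: 1 row → T = 444 ✓
R=45: 1 row → T = 443 ✓
The only R value with inconsistent T is R=48.

48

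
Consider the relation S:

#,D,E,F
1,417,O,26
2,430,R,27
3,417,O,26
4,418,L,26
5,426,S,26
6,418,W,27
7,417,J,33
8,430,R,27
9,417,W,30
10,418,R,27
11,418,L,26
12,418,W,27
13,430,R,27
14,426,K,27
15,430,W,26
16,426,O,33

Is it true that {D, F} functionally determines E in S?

(D=417, F=26): rows 1, 3 → E = O, O ✓
(D=430, F=27): rows 2, 8, 13 → E = R, R, R ✓
(D=418, F=26): rows 4, 11 → E = L, L ✓
(D=426, F=26): row 5 → E = S ✓
(D=418, F=27): rows 6, 10, 12 → E takes values {W, R} — violation
(D=417, F=33): row 7 → E = J ✓
(D=417, F=30): row 9 → E = W ✓
(D=426, F=27): row 14 → E = K ✓
(D=430, F=26): row 15 → E = W ✓
(D=426, F=33): row 16 → E = O ✓
Two rows agree on {D, F} but differ on E, so {D, F} → E does not hold.

No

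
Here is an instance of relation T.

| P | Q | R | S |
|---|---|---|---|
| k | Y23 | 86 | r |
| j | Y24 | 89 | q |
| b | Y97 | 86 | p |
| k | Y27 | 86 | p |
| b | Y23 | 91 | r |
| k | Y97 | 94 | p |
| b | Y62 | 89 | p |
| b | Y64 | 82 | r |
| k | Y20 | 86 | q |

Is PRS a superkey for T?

All 9 rows have distinct PRS values, so PRS → (all attributes) holds and PRS is a superkey.

Yes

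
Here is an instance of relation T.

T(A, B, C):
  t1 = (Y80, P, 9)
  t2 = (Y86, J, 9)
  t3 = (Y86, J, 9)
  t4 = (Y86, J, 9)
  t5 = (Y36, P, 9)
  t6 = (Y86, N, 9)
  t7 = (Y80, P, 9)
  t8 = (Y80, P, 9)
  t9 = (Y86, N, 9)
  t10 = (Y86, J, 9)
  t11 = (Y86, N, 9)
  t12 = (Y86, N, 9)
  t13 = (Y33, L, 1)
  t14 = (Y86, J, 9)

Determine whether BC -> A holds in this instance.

No

(B=P, C=9): rows 1, 5, 7, 8 → A takes values {Y80, Y36} — violation
(B=J, C=9): rows 2, 3, 4, 10, 14 → A = Y86, Y86, Y86, Y86, Y86 ✓
(B=N, C=9): rows 6, 9, 11, 12 → A = Y86, Y86, Y86, Y86 ✓
(B=L, C=1): row 13 → A = Y33 ✓
Two rows agree on BC but differ on A, so BC -> A does not hold.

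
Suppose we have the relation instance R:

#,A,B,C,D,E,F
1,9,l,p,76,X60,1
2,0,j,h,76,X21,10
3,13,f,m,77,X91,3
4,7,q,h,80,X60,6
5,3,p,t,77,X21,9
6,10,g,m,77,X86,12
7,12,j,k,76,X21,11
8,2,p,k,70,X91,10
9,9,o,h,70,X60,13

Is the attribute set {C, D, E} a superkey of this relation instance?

Yes

All 9 rows have distinct {C, D, E} values, so {C, D, E} → (all attributes) holds and {C, D, E} is a superkey.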